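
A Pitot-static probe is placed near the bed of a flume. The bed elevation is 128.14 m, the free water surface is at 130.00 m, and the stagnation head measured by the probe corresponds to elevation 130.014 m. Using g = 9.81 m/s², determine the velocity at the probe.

Near the bed, under hydrostatic conditions, the piezometric head (z + ψ) equals the free-surface elevation, 130.00 m.
Velocity head = total − piezometric = 130.014 − 130.00 = 0.014 m.
v = √(2g·h_v) = √(2 × 9.81 × 0.014) = 0.524 m/s.

v ≈ 0.524 m/s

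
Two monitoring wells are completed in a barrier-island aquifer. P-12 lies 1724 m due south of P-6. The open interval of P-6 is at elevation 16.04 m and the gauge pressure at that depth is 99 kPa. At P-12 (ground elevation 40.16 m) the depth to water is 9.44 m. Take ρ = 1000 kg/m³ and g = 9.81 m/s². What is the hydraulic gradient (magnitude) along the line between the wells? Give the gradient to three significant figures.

i ≈ 0.00266

Pressure head at P-6: ψ = P/(ρg) = 99×1000 / (1000 × 9.81) = 10.09 m.
Total head at P-6: h = z + ψ = 16.04 + 10.09 = 26.13 m.
Total head at P-12: h = 40.16 − 9.44 = 30.72 m.
Head difference: h(P-6) − h(P-12) = 26.13 − 30.72 = -4.59 m.
Hydraulic gradient: i = |Δh| / L = 4.59 / 1724 = 0.00266.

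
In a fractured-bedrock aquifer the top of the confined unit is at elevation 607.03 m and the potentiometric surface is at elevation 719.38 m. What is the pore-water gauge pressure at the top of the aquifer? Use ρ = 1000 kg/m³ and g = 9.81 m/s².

Pressure head at the aquifer top: ψ = h − z = 719.38 − 607.03 = 112.35 m.
P = ρgψ = 1000 × 9.81 × 112.35 = 1102154 Pa ≈ 1100 kPa.

P ≈ 1100 kPa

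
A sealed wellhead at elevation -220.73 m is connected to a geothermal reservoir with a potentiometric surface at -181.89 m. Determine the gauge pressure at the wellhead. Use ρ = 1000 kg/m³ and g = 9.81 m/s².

Head above the cap: Δh = -181.89 − (-220.73) = 38.84 m.
P = ρgΔh = 1000 × 9.81 × 38.84 = 381020 Pa ≈ 381 kPa.

P ≈ 381 kPa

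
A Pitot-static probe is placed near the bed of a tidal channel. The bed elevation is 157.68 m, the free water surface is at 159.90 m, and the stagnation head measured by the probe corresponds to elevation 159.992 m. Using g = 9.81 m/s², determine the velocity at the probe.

v ≈ 1.34 m/s

Near the bed, under hydrostatic conditions, the piezometric head (z + ψ) equals the free-surface elevation, 159.90 m.
Velocity head = total − piezometric = 159.992 − 159.90 = 0.092 m.
v = √(2g·h_v) = √(2 × 9.81 × 0.092) = 1.34 m/s.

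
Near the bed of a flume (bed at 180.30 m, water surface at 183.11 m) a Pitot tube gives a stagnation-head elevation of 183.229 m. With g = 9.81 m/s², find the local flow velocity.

Near the bed, under hydrostatic conditions, the piezometric head (z + ψ) equals the free-surface elevation, 183.11 m.
Velocity head = total − piezometric = 183.229 − 183.11 = 0.119 m.
v = √(2g·h_v) = √(2 × 9.81 × 0.119) = 1.53 m/s.

v ≈ 1.53 m/s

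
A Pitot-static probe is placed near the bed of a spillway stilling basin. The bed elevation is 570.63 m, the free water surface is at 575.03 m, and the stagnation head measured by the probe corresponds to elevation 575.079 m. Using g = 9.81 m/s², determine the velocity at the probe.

Near the bed, under hydrostatic conditions, the piezometric head (z + ψ) equals the free-surface elevation, 575.03 m.
Velocity head = total − piezometric = 575.079 − 575.03 = 0.049 m.
v = √(2g·h_v) = √(2 × 9.81 × 0.049) = 0.980 m/s.

v ≈ 0.980 m/s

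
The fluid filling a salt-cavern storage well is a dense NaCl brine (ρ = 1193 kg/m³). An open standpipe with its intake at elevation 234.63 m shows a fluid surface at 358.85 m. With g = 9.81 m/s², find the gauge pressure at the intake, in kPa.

P ≈ 1450 kPa

Pressure head ψ = h − z = 358.85 − 234.63 = 124.22 m.
P = ρgψ = 1193 × 9.81 × 124.22 = 1453788 Pa ≈ 1450 kPa.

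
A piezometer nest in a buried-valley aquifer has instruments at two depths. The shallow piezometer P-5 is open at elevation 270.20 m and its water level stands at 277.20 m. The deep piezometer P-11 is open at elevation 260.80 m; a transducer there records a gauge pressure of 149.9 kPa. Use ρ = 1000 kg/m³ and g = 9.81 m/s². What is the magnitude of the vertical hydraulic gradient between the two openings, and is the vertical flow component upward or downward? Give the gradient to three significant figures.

Total head at P-5: h = 277.20 m (water level in the standpipe).
Pressure head at P-11: ψ = P/(ρg) = 149.9×1000 / (1000 × 9.81) = 15.28 m.
Total head at P-11: h = z + ψ = 260.80 + 15.28 = 276.08 m.
Δh = h(P-5) − h(P-11) = 277.20 − 276.08 = 1.12 m.
Vertical separation Δz = 270.20 − 260.80 = 9.40 m.
|i_v| = |Δh| / Δz = 1.12 / 9.40 = 0.119.
Head is higher in the shallow piezometer, so vertical flow is downward (recharge condition).

|i_v| ≈ 0.119; vertical flow is downward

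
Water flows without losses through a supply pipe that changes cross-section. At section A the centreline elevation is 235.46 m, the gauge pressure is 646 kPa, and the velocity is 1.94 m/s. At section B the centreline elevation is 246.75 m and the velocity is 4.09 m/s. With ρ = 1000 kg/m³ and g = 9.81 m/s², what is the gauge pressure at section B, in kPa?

P₂ ≈ 529 kPa

Pressure head at A: ψ₁ = P₁/(ρg) = 646×1000 / (1000 × 9.81) = 65.85 m.
Velocity heads: v₁²/2g = 1.94²/19.62 = 0.192 m; v₂²/2g = 4.09²/19.62 = 0.853 m.
Total head H = z₁ + ψ₁ + v₁²/2g = 235.46 + 65.85 + 0.192 = 301.50 m.
ψ₂ = H − z₂ − v₂²/2g = 301.50 − 246.75 − 0.853 = 53.90 m.
P₂ = ρgψ₂ = 1000 × 9.81 × 53.90 ≈ 529 kPa.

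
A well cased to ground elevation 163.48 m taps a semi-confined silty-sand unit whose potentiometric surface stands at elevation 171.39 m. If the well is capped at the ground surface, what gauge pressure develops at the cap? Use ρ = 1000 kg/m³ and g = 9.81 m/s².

Head above the cap: Δh = 171.39 − 163.48 = 7.91 m.
P = ρgΔh = 1000 × 9.81 × 7.91 = 77597 Pa ≈ 77.6 kPa.

P ≈ 77.6 kPa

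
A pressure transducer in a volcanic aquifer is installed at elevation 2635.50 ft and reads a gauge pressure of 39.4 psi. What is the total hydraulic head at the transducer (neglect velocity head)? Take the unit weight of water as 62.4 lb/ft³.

ψ = 144·P/γ = 144 × 39.4 / 62.4 = 90.92 ft.
h = z + ψ = 2635.50 + 90.92 = 2726.42 ft.

h ≈ 2726.42 ft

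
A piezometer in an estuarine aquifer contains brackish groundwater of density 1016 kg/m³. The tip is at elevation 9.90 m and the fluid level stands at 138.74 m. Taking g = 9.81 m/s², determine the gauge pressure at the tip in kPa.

P ≈ 1280 kPa

Pressure head ψ = h − z = 138.74 − 9.90 = 128.84 m.
P = ρgψ = 1016 × 9.81 × 128.84 = 1284143 Pa ≈ 1280 kPa.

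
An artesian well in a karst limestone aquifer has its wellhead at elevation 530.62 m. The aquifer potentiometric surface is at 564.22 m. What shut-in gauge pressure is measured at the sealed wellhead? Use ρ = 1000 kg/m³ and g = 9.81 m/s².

P ≈ 330 kPa

Head above the cap: Δh = 564.22 − 530.62 = 33.60 m.
P = ρgΔh = 1000 × 9.81 × 33.60 = 329616 Pa ≈ 330 kPa.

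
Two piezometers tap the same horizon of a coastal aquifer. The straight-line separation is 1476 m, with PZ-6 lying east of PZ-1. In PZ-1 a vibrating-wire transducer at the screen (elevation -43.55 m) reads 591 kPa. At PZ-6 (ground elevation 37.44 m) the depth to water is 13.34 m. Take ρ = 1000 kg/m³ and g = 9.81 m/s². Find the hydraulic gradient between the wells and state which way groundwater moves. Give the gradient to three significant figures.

Pressure head at PZ-1: ψ = P/(ρg) = 591×1000 / (1000 × 9.81) = 60.24 m.
Total head at PZ-1: h = z + ψ = -43.55 + 60.24 = 16.69 m.
Total head at PZ-6: h = 37.44 − 13.34 = 24.10 m.
Head difference: h(PZ-1) − h(PZ-6) = 16.69 − 24.10 = -7.41 m.
Hydraulic gradient: i = |Δh| / L = 7.41 / 1476 = 0.00502.
Flow is from higher to lower head: from PZ-6 toward PZ-1, i.e. toward the west.

i ≈ 0.00502; groundwater flows toward the west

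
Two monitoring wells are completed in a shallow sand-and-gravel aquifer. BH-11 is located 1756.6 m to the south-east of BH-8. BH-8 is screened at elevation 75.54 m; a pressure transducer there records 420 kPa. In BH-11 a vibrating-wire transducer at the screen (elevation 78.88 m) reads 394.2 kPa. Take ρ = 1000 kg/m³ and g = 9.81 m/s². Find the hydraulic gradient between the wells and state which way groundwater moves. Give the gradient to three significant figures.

Pressure head at BH-8: ψ = P/(ρg) = 420×1000 / (1000 × 9.81) = 42.81 m.
Total head at BH-8: h = z + ψ = 75.54 + 42.81 = 118.35 m.
Pressure head at BH-11: ψ = P/(ρg) = 394.2×1000 / (1000 × 9.81) = 40.18 m.
Total head at BH-11: h = z + ψ = 78.88 + 40.18 = 119.06 m.
Head difference: h(BH-8) − h(BH-11) = 118.35 − 119.06 = -0.71 m.
Hydraulic gradient: i = |Δh| / L = 0.71 / 1756.6 = 0.000404.
Flow is from higher to lower head: from BH-11 toward BH-8, i.e. toward the north-west.

i ≈ 0.000404; groundwater flows toward the north-west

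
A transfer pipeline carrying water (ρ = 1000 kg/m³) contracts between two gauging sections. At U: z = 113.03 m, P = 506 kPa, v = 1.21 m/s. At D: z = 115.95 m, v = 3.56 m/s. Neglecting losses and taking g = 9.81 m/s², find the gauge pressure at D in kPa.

P₂ ≈ 472 kPa

Pressure head at U: ψ₁ = P₁/(ρg) = 506×1000 / (1000 × 9.81) = 51.58 m.
Velocity heads: v₁²/2g = 1.21²/19.62 = 0.075 m; v₂²/2g = 3.56²/19.62 = 0.646 m.
Total head H = z₁ + ψ₁ + v₁²/2g = 113.03 + 51.58 + 0.075 = 164.69 m.
ψ₂ = H − z₂ − v₂²/2g = 164.69 − 115.95 − 0.646 = 48.09 m.
P₂ = ρgψ₂ = 1000 × 9.81 × 48.09 ≈ 472 kPa.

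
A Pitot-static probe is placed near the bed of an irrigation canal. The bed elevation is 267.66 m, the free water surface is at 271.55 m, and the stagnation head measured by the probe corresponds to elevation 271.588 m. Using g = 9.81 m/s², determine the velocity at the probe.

Near the bed, under hydrostatic conditions, the piezometric head (z + ψ) equals the free-surface elevation, 271.55 m.
Velocity head = total − piezometric = 271.588 − 271.55 = 0.038 m.
v = √(2g·h_v) = √(2 × 9.81 × 0.038) = 0.863 m/s.

v ≈ 0.863 m/s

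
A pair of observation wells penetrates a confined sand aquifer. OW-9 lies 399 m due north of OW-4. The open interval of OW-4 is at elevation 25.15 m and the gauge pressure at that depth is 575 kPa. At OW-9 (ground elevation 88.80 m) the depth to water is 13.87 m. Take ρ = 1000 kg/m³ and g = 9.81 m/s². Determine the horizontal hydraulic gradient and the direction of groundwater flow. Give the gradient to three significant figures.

i ≈ 0.0221; groundwater flows toward the north

Pressure head at OW-4: ψ = P/(ρg) = 575×1000 / (1000 × 9.81) = 58.61 m.
Total head at OW-4: h = z + ψ = 25.15 + 58.61 = 83.76 m.
Total head at OW-9: h = 88.80 − 13.87 = 74.93 m.
Head difference: h(OW-4) − h(OW-9) = 83.76 − 74.93 = 8.83 m.
Hydraulic gradient: i = |Δh| / L = 8.83 / 399 = 0.0221.
Flow is from higher to lower head: from OW-4 toward OW-9, i.e. toward the north.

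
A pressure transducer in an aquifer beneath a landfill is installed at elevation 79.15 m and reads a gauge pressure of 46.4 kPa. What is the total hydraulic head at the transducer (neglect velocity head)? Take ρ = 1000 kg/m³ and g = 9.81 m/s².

ψ = P/(ρg) = 46.4×1000 / (1000 × 9.81) = 4.73 m.
h = z + ψ = 79.15 + 4.73 = 83.88 m.

h ≈ 83.88 m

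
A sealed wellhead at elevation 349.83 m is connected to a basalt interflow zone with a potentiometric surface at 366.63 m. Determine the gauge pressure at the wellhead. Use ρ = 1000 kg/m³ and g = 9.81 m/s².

P ≈ 165 kPa

Head above the cap: Δh = 366.63 − 349.83 = 16.80 m.
P = ρgΔh = 1000 × 9.81 × 16.80 = 164808 Pa ≈ 165 kPa.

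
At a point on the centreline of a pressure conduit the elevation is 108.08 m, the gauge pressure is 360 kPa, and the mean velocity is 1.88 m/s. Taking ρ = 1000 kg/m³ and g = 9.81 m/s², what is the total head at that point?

h ≈ 144.96 m

Pressure head ψ = P/(ρg) = 360×1000 / (1000 × 9.81) = 36.70 m.
Velocity head = v²/(2g) = 1.88² / (2 × 9.81) = 0.180 m.
h = z + ψ + v²/(2g) = 108.08 + 36.70 + 0.180 = 144.96 m.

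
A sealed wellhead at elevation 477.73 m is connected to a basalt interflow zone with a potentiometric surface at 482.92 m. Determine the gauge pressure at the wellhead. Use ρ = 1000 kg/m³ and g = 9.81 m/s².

P ≈ 50.9 kPa

Head above the cap: Δh = 482.92 − 477.73 = 5.19 m.
P = ρgΔh = 1000 × 9.81 × 5.19 = 50914 Pa ≈ 50.9 kPa.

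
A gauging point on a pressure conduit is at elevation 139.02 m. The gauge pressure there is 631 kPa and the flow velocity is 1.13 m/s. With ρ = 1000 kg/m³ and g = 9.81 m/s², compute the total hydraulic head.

h ≈ 203.41 m

Pressure head ψ = P/(ρg) = 631×1000 / (1000 × 9.81) = 64.32 m.
Velocity head = v²/(2g) = 1.13² / (2 × 9.81) = 0.065 m.
h = z + ψ + v²/(2g) = 139.02 + 64.32 + 0.065 = 203.41 m.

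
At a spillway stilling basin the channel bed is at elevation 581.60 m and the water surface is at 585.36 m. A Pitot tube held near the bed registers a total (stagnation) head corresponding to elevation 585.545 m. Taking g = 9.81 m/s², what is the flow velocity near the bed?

Near the bed, under hydrostatic conditions, the piezometric head (z + ψ) equals the free-surface elevation, 585.36 m.
Velocity head = total − piezometric = 585.545 − 585.36 = 0.185 m.
v = √(2g·h_v) = √(2 × 9.81 × 0.185) = 1.91 m/s.

v ≈ 1.91 m/s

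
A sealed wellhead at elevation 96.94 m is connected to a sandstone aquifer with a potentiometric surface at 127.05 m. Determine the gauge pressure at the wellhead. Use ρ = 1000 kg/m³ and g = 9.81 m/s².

Head above the cap: Δh = 127.05 − 96.94 = 30.11 m.
P = ρgΔh = 1000 × 9.81 × 30.11 = 295379 Pa ≈ 295 kPa.

P ≈ 295 kPa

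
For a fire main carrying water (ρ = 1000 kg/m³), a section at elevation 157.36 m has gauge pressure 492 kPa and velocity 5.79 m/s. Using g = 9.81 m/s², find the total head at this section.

Pressure head ψ = P/(ρg) = 492×1000 / (1000 × 9.81) = 50.15 m.
Velocity head = v²/(2g) = 5.79² / (2 × 9.81) = 1.709 m.
h = z + ψ + v²/(2g) = 157.36 + 50.15 + 1.709 = 209.22 m.

h ≈ 209.22 m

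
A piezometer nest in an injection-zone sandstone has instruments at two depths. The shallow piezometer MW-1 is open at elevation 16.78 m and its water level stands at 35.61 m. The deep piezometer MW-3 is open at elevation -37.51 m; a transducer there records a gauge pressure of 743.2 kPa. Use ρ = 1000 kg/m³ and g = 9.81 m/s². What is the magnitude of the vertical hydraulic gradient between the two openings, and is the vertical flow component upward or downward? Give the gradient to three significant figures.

Total head at MW-1: h = 35.61 m (water level in the standpipe).
Pressure head at MW-3: ψ = P/(ρg) = 743.2×1000 / (1000 × 9.81) = 75.76 m.
Total head at MW-3: h = z + ψ = -37.51 + 75.76 = 38.25 m.
Δh = h(MW-1) − h(MW-3) = 35.61 − 38.25 = -2.64 m.
Vertical separation Δz = 16.78 − (-37.51) = 54.29 m.
|i_v| = |Δh| / Δz = 2.64 / 54.29 = 0.0486.
Head is higher in the deep piezometer, so vertical flow is upward (discharge condition).

|i_v| ≈ 0.0486; vertical flow is upward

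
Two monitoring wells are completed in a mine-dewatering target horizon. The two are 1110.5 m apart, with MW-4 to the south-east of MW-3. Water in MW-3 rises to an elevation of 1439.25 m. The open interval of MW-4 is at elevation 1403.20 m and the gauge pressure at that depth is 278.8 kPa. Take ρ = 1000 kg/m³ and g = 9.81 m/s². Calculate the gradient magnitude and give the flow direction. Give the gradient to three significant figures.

i ≈ 0.00687; groundwater flows toward the south-east

Total head at MW-3: h = 1439.25 m (water level in the piezometer is the total head).
Pressure head at MW-4: ψ = P/(ρg) = 278.8×1000 / (1000 × 9.81) = 28.42 m.
Total head at MW-4: h = z + ψ = 1403.20 + 28.42 = 1431.62 m.
Head difference: h(MW-3) − h(MW-4) = 1439.25 − 1431.62 = 7.63 m.
Hydraulic gradient: i = |Δh| / L = 7.63 / 1110.5 = 0.00687.
Flow is from higher to lower head: from MW-3 toward MW-4, i.e. toward the south-east.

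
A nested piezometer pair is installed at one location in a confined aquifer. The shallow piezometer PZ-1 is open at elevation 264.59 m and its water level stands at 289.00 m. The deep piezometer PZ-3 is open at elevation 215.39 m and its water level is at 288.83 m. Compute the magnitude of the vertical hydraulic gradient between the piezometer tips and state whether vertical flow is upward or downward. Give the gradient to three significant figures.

Total head at PZ-1: h = 289.00 m (water level in the standpipe).
Total head at PZ-3: h = 288.83 m.
Δh = h(PZ-1) − h(PZ-3) = 289.00 − 288.83 = 0.17 m.
Vertical separation Δz = 264.59 − 215.39 = 49.20 m.
|i_v| = |Δh| / Δz = 0.17 / 49.20 = 0.00346.
Head is higher in the shallow piezometer, so vertical flow is downward (recharge condition).

|i_v| ≈ 0.00346; vertical flow is downward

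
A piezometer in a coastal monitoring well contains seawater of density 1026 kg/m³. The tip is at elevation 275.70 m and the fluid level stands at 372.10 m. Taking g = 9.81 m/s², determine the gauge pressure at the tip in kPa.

P ≈ 970 kPa

Pressure head ψ = h − z = 372.10 − 275.70 = 96.40 m.
P = ρgψ = 1026 × 9.81 × 96.40 = 970272 Pa ≈ 970 kPa.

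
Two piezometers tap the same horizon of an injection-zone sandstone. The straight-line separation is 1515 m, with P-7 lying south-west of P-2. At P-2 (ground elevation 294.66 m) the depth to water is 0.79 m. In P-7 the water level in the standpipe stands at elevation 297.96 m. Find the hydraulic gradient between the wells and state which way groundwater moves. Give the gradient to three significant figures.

i ≈ 0.00270; groundwater flows toward the north-east

Total head at P-2: h = 294.66 − 0.79 = 293.87 m.
Total head at P-7: h = 297.96 m (water level in the piezometer is the total head).
Head difference: h(P-2) − h(P-7) = 293.87 − 297.96 = -4.09 m.
Hydraulic gradient: i = |Δh| / L = 4.09 / 1515 = 0.00270.
Flow is from higher to lower head: from P-7 toward P-2, i.e. toward the north-east.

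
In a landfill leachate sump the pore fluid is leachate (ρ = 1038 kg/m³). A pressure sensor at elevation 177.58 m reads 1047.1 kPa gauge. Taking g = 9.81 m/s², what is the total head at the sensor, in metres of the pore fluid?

h ≈ 280.41 m

ψ = P/(ρg) = 1047.1×1000 / (1038 × 9.81) = 102.83 m.
h = z + ψ = 177.58 + 102.83 = 280.41 m.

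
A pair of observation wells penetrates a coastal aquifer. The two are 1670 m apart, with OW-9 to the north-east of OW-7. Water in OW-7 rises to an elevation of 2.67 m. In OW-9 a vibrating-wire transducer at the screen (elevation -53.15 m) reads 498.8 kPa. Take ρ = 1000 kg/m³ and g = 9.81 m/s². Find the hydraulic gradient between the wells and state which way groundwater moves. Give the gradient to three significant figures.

Total head at OW-7: h = 2.67 m (water level in the piezometer is the total head).
Pressure head at OW-9: ψ = P/(ρg) = 498.8×1000 / (1000 × 9.81) = 50.85 m.
Total head at OW-9: h = z + ψ = -53.15 + 50.85 = -2.30 m.
Head difference: h(OW-7) − h(OW-9) = 2.67 − (-2.30) = 4.97 m.
Hydraulic gradient: i = |Δh| / L = 4.97 / 1670 = 0.00298.
Flow is from higher to lower head: from OW-7 toward OW-9, i.e. toward the north-east.

i ≈ 0.00298; groundwater flows toward the north-east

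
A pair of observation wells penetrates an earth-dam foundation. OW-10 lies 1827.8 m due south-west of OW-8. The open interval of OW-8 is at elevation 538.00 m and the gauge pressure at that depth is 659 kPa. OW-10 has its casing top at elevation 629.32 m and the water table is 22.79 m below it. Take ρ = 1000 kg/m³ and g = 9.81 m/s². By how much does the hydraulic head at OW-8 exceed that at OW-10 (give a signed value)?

Δh ≈ -1.35 m

Pressure head at OW-8: ψ = P/(ρg) = 659×1000 / (1000 × 9.81) = 67.18 m.
Total head at OW-8: h = z + ψ = 538.00 + 67.18 = 605.18 m.
Total head at OW-10: h = 629.32 − 22.79 = 606.53 m.
Head difference: h(OW-8) − h(OW-10) = 605.18 − 606.53 = -1.35 m.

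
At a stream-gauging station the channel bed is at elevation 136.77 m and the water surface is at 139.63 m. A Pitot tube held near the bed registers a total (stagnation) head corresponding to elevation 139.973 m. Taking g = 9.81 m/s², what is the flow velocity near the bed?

Near the bed, under hydrostatic conditions, the piezometric head (z + ψ) equals the free-surface elevation, 139.63 m.
Velocity head = total − piezometric = 139.973 − 139.63 = 0.343 m.
v = √(2g·h_v) = √(2 × 9.81 × 0.343) = 2.59 m/s.

v ≈ 2.59 m/s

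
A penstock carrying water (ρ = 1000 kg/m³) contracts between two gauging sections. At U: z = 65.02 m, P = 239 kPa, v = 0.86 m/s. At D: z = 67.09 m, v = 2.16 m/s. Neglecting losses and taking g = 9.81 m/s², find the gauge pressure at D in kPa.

P₂ ≈ 217 kPa

Pressure head at U: ψ₁ = P₁/(ρg) = 239×1000 / (1000 × 9.81) = 24.36 m.
Velocity heads: v₁²/2g = 0.86²/19.62 = 0.038 m; v₂²/2g = 2.16²/19.62 = 0.238 m.
Total head H = z₁ + ψ₁ + v₁²/2g = 65.02 + 24.36 + 0.038 = 89.42 m.
ψ₂ = H − z₂ − v₂²/2g = 89.42 − 67.09 − 0.238 = 22.09 m.
P₂ = ρgψ₂ = 1000 × 9.81 × 22.09 ≈ 217 kPa.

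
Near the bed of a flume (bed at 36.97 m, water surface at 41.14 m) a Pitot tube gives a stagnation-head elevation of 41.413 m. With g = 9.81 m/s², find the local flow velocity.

v ≈ 2.31 m/s

Near the bed, under hydrostatic conditions, the piezometric head (z + ψ) equals the free-surface elevation, 41.14 m.
Velocity head = total − piezometric = 41.413 − 41.14 = 0.273 m.
v = √(2g·h_v) = √(2 × 9.81 × 0.273) = 2.31 m/s.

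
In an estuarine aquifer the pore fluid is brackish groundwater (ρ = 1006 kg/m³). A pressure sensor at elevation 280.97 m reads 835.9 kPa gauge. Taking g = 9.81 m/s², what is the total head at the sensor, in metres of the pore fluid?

h ≈ 365.67 m

ψ = P/(ρg) = 835.9×1000 / (1006 × 9.81) = 84.70 m.
h = z + ψ = 280.97 + 84.70 = 365.67 m.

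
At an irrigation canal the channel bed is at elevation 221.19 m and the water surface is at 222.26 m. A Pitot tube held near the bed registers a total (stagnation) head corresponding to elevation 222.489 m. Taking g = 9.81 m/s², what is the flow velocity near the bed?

Near the bed, under hydrostatic conditions, the piezometric head (z + ψ) equals the free-surface elevation, 222.26 m.
Velocity head = total − piezometric = 222.489 − 222.26 = 0.229 m.
v = √(2g·h_v) = √(2 × 9.81 × 0.229) = 2.12 m/s.

v ≈ 2.12 m/s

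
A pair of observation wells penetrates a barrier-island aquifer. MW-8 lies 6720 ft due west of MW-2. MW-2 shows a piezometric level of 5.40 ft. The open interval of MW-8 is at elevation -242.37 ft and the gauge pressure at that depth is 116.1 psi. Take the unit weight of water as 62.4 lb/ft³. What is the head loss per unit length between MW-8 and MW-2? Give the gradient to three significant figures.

Total head at MW-2: h = 5.40 ft (water level in the piezometer is the total head).
Pressure head at MW-8: ψ = 144·P/γ = 144 × 116.1 / 62.4 = 267.92 ft.
Total head at MW-8: h = z + ψ = -242.37 + 267.92 = 25.55 ft.
Head difference: h(MW-2) − h(MW-8) = 5.40 − 25.55 = -20.15 ft.
Hydraulic gradient: i = |Δh| / L = 20.15 / 6720 = 0.00300.

i ≈ 0.00300 ft/ft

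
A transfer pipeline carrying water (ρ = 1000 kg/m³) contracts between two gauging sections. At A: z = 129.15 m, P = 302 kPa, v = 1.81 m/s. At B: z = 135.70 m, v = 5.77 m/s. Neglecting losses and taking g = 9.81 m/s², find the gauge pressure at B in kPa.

Pressure head at A: ψ₁ = P₁/(ρg) = 302×1000 / (1000 × 9.81) = 30.78 m.
Velocity heads: v₁²/2g = 1.81²/19.62 = 0.167 m; v₂²/2g = 5.77²/19.62 = 1.697 m.
Total head H = z₁ + ψ₁ + v₁²/2g = 129.15 + 30.78 + 0.167 = 160.10 m.
ψ₂ = H − z₂ − v₂²/2g = 160.10 − 135.70 − 1.697 = 22.70 m.
P₂ = ρgψ₂ = 1000 × 9.81 × 22.70 ≈ 223 kPa.

P₂ ≈ 223 kPa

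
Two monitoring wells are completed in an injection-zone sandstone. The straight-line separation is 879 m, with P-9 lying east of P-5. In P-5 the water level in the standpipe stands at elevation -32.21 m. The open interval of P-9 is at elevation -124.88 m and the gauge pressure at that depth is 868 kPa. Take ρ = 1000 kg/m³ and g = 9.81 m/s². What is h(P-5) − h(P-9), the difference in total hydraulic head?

Total head at P-5: h = -32.21 m (water level in the piezometer is the total head).
Pressure head at P-9: ψ = P/(ρg) = 868×1000 / (1000 × 9.81) = 88.48 m.
Total head at P-9: h = z + ψ = -124.88 + 88.48 = -36.40 m.
Head difference: h(P-5) − h(P-9) = -32.21 − (-36.40) = 4.19 m.

Δh ≈ 4.19 m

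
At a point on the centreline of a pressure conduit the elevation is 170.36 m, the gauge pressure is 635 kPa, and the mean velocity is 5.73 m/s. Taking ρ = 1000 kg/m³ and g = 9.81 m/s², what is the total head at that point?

Pressure head ψ = P/(ρg) = 635×1000 / (1000 × 9.81) = 64.73 m.
Velocity head = v²/(2g) = 5.73² / (2 × 9.81) = 1.673 m.
h = z + ψ + v²/(2g) = 170.36 + 64.73 + 1.673 = 236.76 m.

h ≈ 236.76 m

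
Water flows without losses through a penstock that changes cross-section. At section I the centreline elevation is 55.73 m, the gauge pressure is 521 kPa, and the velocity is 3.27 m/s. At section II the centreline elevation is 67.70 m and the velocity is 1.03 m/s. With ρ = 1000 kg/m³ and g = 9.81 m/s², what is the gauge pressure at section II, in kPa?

Pressure head at I: ψ₁ = P₁/(ρg) = 521×1000 / (1000 × 9.81) = 53.11 m.
Velocity heads: v₁²/2g = 3.27²/19.62 = 0.545 m; v₂²/2g = 1.03²/19.62 = 0.054 m.
Total head H = z₁ + ψ₁ + v₁²/2g = 55.73 + 53.11 + 0.545 = 109.39 m.
ψ₂ = H − z₂ − v₂²/2g = 109.39 − 67.70 − 0.054 = 41.64 m.
P₂ = ρgψ₂ = 1000 × 9.81 × 41.64 ≈ 408 kPa.

P₂ ≈ 408 kPa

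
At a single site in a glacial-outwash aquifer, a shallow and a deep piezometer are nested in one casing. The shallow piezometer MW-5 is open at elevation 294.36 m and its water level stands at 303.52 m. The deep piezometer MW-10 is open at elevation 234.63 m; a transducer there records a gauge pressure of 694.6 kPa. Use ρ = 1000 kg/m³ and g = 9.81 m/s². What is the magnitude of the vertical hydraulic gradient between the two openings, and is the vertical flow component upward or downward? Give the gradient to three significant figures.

|i_v| ≈ 0.0321; vertical flow is upward

Total head at MW-5: h = 303.52 m (water level in the standpipe).
Pressure head at MW-10: ψ = P/(ρg) = 694.6×1000 / (1000 × 9.81) = 70.81 m.
Total head at MW-10: h = z + ψ = 234.63 + 70.81 = 305.44 m.
Δh = h(MW-5) − h(MW-10) = 303.52 − 305.44 = -1.92 m.
Vertical separation Δz = 294.36 − 234.63 = 59.73 m.
|i_v| = |Δh| / Δz = 1.92 / 59.73 = 0.0321.
Head is higher in the deep piezometer, so vertical flow is upward (discharge condition).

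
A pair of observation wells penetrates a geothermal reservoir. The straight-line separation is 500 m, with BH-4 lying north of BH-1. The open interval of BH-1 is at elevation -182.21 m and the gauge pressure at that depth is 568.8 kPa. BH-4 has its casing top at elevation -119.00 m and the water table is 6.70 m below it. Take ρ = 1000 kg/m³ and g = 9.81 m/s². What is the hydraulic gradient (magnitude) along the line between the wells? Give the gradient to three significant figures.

i ≈ 0.00294

Pressure head at BH-1: ψ = P/(ρg) = 568.8×1000 / (1000 × 9.81) = 57.98 m.
Total head at BH-1: h = z + ψ = -182.21 + 57.98 = -124.23 m.
Total head at BH-4: h = -119.00 − 6.70 = -125.70 m.
Head difference: h(BH-1) − h(BH-4) = -124.23 − (-125.70) = 1.47 m.
Hydraulic gradient: i = |Δh| / L = 1.47 / 500 = 0.00294.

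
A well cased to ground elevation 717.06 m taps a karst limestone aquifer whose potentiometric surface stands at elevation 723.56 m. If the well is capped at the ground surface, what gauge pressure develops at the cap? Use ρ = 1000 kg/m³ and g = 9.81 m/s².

Head above the cap: Δh = 723.56 − 717.06 = 6.50 m.
P = ρgΔh = 1000 × 9.81 × 6.50 = 63765 Pa ≈ 63.8 kPa.

P ≈ 63.8 kPa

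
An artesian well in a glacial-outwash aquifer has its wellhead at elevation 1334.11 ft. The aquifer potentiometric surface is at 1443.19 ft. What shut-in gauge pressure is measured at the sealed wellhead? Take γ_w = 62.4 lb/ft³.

P ≈ 47.3 psi

Head above the cap: Δh = 1443.19 − 1334.11 = 109.08 ft.
P = γΔh/144 = 62.4 × 109.08 / 144 = 47.3 psi.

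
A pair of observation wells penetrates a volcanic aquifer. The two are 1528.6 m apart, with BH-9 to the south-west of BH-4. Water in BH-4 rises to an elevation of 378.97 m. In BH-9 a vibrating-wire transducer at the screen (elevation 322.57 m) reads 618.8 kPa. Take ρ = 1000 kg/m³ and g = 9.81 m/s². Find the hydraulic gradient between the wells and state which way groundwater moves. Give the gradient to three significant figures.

Total head at BH-4: h = 378.97 m (water level in the piezometer is the total head).
Pressure head at BH-9: ψ = P/(ρg) = 618.8×1000 / (1000 × 9.81) = 63.08 m.
Total head at BH-9: h = z + ψ = 322.57 + 63.08 = 385.65 m.
Head difference: h(BH-4) − h(BH-9) = 378.97 − 385.65 = -6.68 m.
Hydraulic gradient: i = |Δh| / L = 6.68 / 1528.6 = 0.00437.
Flow is from higher to lower head: from BH-9 toward BH-4, i.e. toward the north-east.

i ≈ 0.00437; groundwater flows toward the north-east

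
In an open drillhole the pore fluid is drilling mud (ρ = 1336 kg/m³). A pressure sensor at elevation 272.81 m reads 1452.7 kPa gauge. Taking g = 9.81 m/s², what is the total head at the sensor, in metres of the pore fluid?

ψ = P/(ρg) = 1452.7×1000 / (1336 × 9.81) = 110.84 m.
h = z + ψ = 272.81 + 110.84 = 383.65 m.

h ≈ 383.65 m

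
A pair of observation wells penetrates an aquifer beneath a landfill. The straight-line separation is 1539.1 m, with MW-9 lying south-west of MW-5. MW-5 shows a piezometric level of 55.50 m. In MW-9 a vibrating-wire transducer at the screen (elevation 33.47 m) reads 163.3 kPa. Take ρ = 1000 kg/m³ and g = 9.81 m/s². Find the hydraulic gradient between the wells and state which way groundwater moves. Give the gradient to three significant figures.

Total head at MW-5: h = 55.50 m (water level in the piezometer is the total head).
Pressure head at MW-9: ψ = P/(ρg) = 163.3×1000 / (1000 × 9.81) = 16.65 m.
Total head at MW-9: h = z + ψ = 33.47 + 16.65 = 50.12 m.
Head difference: h(MW-5) − h(MW-9) = 55.50 − 50.12 = 5.38 m.
Hydraulic gradient: i = |Δh| / L = 5.38 / 1539.1 = 0.00350.
Flow is from higher to lower head: from MW-5 toward MW-9, i.e. toward the south-west.

i ≈ 0.00350; groundwater flows toward the south-west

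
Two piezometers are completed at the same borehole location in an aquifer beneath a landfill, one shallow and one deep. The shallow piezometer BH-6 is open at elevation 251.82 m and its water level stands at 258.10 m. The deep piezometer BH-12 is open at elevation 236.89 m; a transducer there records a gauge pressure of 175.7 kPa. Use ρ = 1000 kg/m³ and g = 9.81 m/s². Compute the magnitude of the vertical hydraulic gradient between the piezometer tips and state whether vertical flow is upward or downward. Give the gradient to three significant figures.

|i_v| ≈ 0.221; vertical flow is downward

Total head at BH-6: h = 258.10 m (water level in the standpipe).
Pressure head at BH-12: ψ = P/(ρg) = 175.7×1000 / (1000 × 9.81) = 17.91 m.
Total head at BH-12: h = z + ψ = 236.89 + 17.91 = 254.80 m.
Δh = h(BH-6) − h(BH-12) = 258.10 − 254.80 = 3.30 m.
Vertical separation Δz = 251.82 − 236.89 = 14.93 m.
|i_v| = |Δh| / Δz = 3.30 / 14.93 = 0.221.
Head is higher in the shallow piezometer, so vertical flow is downward (recharge condition).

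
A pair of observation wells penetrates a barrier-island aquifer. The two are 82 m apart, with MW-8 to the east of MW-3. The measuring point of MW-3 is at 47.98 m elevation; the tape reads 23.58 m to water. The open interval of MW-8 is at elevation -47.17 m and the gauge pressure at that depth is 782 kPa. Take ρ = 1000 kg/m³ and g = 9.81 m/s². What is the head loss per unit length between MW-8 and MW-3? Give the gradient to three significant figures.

i ≈ 0.0993 m/m

Total head at MW-3: h = 47.98 − 23.58 = 24.40 m.
Pressure head at MW-8: ψ = P/(ρg) = 782×1000 / (1000 × 9.81) = 79.71 m.
Total head at MW-8: h = z + ψ = -47.17 + 79.71 = 32.54 m.
Head difference: h(MW-3) − h(MW-8) = 24.40 − 32.54 = -8.14 m.
Hydraulic gradient: i = |Δh| / L = 8.14 / 82 = 0.0993.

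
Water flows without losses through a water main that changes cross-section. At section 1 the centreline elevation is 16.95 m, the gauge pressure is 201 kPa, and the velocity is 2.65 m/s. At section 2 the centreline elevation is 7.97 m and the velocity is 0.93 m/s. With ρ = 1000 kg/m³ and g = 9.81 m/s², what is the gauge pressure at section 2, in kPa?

Pressure head at 1: ψ₁ = P₁/(ρg) = 201×1000 / (1000 × 9.81) = 20.49 m.
Velocity heads: v₁²/2g = 2.65²/19.62 = 0.358 m; v₂²/2g = 0.93²/19.62 = 0.044 m.
Total head H = z₁ + ψ₁ + v₁²/2g = 16.95 + 20.49 + 0.358 = 37.80 m.
ψ₂ = H − z₂ − v₂²/2g = 37.80 − 7.97 − 0.044 = 29.79 m.
P₂ = ρgψ₂ = 1000 × 9.81 × 29.79 ≈ 292 kPa.

P₂ ≈ 292 kPa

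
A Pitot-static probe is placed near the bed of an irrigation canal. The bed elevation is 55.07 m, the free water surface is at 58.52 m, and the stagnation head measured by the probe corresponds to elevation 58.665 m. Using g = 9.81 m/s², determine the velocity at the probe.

Near the bed, under hydrostatic conditions, the piezometric head (z + ψ) equals the free-surface elevation, 58.52 m.
Velocity head = total − piezometric = 58.665 − 58.52 = 0.145 m.
v = √(2g·h_v) = √(2 × 9.81 × 0.145) = 1.69 m/s.

v ≈ 1.69 m/s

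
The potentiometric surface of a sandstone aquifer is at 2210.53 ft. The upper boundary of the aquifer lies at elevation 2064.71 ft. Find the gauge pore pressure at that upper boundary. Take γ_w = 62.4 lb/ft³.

Pressure head at the aquifer top: ψ = h − z = 2210.53 − 2064.71 = 145.82 ft.
P = γψ/144 = 62.4 × 145.82 / 144 = 63.2 psi.

P ≈ 63.2 psi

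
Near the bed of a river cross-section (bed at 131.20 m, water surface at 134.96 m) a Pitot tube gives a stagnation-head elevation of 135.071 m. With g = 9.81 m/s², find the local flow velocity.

Near the bed, under hydrostatic conditions, the piezometric head (z + ψ) equals the free-surface elevation, 134.96 m.
Velocity head = total − piezometric = 135.071 − 134.96 = 0.111 m.
v = √(2g·h_v) = √(2 × 9.81 × 0.111) = 1.48 m/s.

v ≈ 1.48 m/s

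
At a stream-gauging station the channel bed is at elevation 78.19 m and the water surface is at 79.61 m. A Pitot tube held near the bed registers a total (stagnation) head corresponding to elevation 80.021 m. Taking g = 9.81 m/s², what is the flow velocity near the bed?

Near the bed, under hydrostatic conditions, the piezometric head (z + ψ) equals the free-surface elevation, 79.61 m.
Velocity head = total − piezometric = 80.021 − 79.61 = 0.411 m.
v = √(2g·h_v) = √(2 × 9.81 × 0.411) = 2.84 m/s.

v ≈ 2.84 m/s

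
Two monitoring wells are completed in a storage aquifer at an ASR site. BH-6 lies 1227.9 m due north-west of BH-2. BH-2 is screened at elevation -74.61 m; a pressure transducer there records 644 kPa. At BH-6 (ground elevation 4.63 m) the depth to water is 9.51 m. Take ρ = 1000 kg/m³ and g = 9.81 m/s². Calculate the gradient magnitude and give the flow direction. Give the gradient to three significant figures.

Pressure head at BH-2: ψ = P/(ρg) = 644×1000 / (1000 × 9.81) = 65.65 m.
Total head at BH-2: h = z + ψ = -74.61 + 65.65 = -8.96 m.
Total head at BH-6: h = 4.63 − 9.51 = -4.88 m.
Head difference: h(BH-2) − h(BH-6) = -8.96 − (-4.88) = -4.08 m.
Hydraulic gradient: i = |Δh| / L = 4.08 / 1227.9 = 0.00332.
Flow is from higher to lower head: from BH-6 toward BH-2, i.e. toward the south-east.

i ≈ 0.00332; groundwater flows toward the south-east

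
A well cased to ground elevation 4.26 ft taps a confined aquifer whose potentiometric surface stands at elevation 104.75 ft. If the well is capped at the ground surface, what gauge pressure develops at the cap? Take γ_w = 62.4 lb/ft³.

Head above the cap: Δh = 104.75 − 4.26 = 100.49 ft.
P = γΔh/144 = 62.4 × 100.49 / 144 = 43.5 psi.

P ≈ 43.5 psi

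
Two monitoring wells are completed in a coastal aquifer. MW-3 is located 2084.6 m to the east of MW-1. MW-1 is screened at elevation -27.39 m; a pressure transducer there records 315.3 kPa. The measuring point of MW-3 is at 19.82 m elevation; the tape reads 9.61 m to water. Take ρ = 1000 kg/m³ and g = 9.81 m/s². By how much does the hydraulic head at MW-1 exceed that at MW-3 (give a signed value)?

Pressure head at MW-1: ψ = P/(ρg) = 315.3×1000 / (1000 × 9.81) = 32.14 m.
Total head at MW-1: h = z + ψ = -27.39 + 32.14 = 4.75 m.
Total head at MW-3: h = 19.82 − 9.61 = 10.21 m.
Head difference: h(MW-1) − h(MW-3) = 4.75 − 10.21 = -5.46 m.

Δh ≈ -5.46 m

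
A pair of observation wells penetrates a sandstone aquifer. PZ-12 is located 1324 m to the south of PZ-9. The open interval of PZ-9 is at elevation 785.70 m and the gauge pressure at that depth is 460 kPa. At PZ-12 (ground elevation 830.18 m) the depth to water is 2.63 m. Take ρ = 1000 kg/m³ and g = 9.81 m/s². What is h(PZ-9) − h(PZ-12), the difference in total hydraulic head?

Pressure head at PZ-9: ψ = P/(ρg) = 460×1000 / (1000 × 9.81) = 46.89 m.
Total head at PZ-9: h = z + ψ = 785.70 + 46.89 = 832.59 m.
Total head at PZ-12: h = 830.18 − 2.63 = 827.55 m.
Head difference: h(PZ-9) − h(PZ-12) = 832.59 − 827.55 = 5.04 m.

Δh ≈ 5.04 m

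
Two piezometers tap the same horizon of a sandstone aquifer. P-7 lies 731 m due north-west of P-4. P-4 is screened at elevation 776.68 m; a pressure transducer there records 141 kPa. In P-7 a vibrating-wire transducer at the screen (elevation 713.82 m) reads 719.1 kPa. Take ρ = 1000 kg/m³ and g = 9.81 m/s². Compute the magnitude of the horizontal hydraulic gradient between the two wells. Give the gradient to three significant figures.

Pressure head at P-4: ψ = P/(ρg) = 141×1000 / (1000 × 9.81) = 14.37 m.
Total head at P-4: h = z + ψ = 776.68 + 14.37 = 791.05 m.
Pressure head at P-7: ψ = P/(ρg) = 719.1×1000 / (1000 × 9.81) = 73.30 m.
Total head at P-7: h = z + ψ = 713.82 + 73.30 = 787.12 m.
Head difference: h(P-4) − h(P-7) = 791.05 − 787.12 = 3.93 m.
Hydraulic gradient: i = |Δh| / L = 3.93 / 731 = 0.00538.

i ≈ 0.00538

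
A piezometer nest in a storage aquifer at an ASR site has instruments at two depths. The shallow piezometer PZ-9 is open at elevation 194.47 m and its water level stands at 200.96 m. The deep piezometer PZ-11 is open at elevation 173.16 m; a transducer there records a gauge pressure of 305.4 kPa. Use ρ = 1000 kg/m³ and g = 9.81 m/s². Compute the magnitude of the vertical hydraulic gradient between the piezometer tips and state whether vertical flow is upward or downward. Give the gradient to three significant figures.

Total head at PZ-9: h = 200.96 m (water level in the standpipe).
Pressure head at PZ-11: ψ = P/(ρg) = 305.4×1000 / (1000 × 9.81) = 31.13 m.
Total head at PZ-11: h = z + ψ = 173.16 + 31.13 = 204.29 m.
Δh = h(PZ-9) − h(PZ-11) = 200.96 − 204.29 = -3.33 m.
Vertical separation Δz = 194.47 − 173.16 = 21.31 m.
|i_v| = |Δh| / Δz = 3.33 / 21.31 = 0.156.
Head is higher in the deep piezometer, so vertical flow is upward (discharge condition).

|i_v| ≈ 0.156; vertical flow is upward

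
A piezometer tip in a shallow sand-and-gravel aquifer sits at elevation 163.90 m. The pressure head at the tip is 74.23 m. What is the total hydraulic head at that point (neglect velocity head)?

h ≈ 238.13 m

h = z + ψ = 163.90 + 74.23 = 238.13 m.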